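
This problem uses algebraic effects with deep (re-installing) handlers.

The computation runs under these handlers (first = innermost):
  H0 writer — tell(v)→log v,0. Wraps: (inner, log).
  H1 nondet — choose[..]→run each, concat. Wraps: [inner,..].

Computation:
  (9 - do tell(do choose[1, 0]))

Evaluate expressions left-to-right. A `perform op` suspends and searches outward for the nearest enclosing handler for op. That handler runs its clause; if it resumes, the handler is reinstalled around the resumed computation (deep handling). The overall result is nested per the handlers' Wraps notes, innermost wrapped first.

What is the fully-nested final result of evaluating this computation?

Answer: [(9, (1)), (9, (0))]

Working:
choose[1, 0] @ H1
  branch[0] choose=1:
    tell(1) @ H0 ⇒ log+=1
    H0 returns (9, (1))
    H1 returns [(9, (1))]
  branch[1] choose=0:
    tell(0) @ H0 ⇒ log+=0
    H0 returns (9, (0))
    H1 returns [(9, (0))]
= [(9, (1)), (9, (0))]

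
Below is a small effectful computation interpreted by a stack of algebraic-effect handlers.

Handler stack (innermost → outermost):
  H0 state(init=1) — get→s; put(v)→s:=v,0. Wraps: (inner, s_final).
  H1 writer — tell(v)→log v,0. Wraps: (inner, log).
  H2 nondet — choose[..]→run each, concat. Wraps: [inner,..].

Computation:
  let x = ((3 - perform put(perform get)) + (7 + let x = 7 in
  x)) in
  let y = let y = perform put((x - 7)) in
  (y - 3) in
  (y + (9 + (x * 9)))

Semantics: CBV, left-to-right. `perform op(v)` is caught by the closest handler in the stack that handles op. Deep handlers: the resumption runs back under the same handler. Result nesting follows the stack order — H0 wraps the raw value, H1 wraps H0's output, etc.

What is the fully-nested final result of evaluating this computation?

Answer: [((159, 10), ())]

Working:
get @ H0 ⇒ 1
put(1) @ H0 ⇒ s:=1
put(10) @ H0 ⇒ s:=10
H0 returns (159, 10)
H1 returns ((159, 10), ())
H2 returns [((159, 10), ())]
= [((159, 10), ())]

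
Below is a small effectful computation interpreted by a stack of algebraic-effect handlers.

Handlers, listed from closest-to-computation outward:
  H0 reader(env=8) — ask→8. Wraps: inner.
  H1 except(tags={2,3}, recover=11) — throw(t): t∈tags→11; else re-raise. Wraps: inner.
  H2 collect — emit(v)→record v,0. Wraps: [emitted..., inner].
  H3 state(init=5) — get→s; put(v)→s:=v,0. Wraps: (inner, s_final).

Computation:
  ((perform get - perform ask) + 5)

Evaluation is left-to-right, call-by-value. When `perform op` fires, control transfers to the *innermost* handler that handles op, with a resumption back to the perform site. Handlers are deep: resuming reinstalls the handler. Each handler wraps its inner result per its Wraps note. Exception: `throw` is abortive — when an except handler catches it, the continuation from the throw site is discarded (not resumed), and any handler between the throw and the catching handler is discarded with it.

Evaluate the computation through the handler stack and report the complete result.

Answer: ([2], 5)

Step-by-step:
get @ H3 ⇒ 5
ask @ H0 ⇒ 8
H0 returns 2
H1 returns 2
H2 returns [2]
H3 returns ([2], 5)
= ([2], 5)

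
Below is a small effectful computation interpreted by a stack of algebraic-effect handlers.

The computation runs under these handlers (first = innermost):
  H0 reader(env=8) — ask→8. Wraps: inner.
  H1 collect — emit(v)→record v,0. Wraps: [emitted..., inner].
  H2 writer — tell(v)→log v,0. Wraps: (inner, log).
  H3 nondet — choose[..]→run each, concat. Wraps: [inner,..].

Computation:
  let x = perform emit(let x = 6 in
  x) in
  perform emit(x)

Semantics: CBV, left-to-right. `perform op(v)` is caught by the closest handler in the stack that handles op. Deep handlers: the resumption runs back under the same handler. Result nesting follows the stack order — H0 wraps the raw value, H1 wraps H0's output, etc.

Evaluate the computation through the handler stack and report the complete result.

Answer: [([6, 0, 0], ())]

Working:
emit(6) @ H1 ⇒ out+=6
emit(0) @ H1 ⇒ out+=0
H0 returns 0
H1 returns [6, 0, 0]
H2 returns ([6, 0, 0], ())
H3 returns [([6, 0, 0], ())]
= [([6, 0, 0], ())]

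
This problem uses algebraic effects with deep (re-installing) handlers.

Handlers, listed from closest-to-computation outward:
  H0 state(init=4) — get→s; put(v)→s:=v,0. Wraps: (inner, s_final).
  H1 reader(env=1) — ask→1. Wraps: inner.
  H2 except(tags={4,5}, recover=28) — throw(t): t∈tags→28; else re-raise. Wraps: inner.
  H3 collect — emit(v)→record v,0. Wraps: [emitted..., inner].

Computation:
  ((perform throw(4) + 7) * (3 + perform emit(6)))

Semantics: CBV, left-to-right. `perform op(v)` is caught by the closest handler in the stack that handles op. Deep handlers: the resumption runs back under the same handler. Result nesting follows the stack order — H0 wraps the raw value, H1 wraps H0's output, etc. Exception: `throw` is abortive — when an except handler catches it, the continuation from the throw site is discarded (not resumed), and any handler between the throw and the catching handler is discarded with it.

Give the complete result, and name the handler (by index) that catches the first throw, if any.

Working:
throw(4) @ H2 caught ⇒ 28
H3 returns [28]
= [28]

Answer: [28] ; first throw caught by: H2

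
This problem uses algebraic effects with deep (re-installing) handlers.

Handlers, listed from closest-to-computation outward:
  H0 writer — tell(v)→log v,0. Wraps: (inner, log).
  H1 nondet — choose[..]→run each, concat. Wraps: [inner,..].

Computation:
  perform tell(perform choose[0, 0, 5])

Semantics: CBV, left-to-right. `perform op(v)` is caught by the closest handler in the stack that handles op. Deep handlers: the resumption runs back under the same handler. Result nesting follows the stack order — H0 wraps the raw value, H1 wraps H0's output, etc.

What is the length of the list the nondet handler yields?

Working:
choose[0, 0, 5] @ H1
  branch[0] choose=0:
    tell(0) @ H0 ⇒ log+=0
    H0 returns (0, (0))
    H1 returns [(0, (0))]
  branch[1] choose=0:
    tell(0) @ H0 ⇒ log+=0
    H0 returns (0, (0))
    H1 returns [(0, (0))]
  branch[2] choose=5:
    tell(5) @ H0 ⇒ log+=5
    H0 returns (0, (5))
    H1 returns [(0, (5))]
= [(0, (0)), (0, (0)), (0, (5))]

Answer: 3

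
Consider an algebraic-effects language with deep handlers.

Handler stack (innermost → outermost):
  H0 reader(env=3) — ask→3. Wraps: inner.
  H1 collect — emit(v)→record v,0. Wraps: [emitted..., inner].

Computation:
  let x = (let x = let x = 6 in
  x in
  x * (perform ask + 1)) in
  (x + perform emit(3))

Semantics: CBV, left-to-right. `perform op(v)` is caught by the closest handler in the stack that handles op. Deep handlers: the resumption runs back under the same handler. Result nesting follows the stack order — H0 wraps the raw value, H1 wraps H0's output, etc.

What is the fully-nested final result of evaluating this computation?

Answer: [3, 24]

Step-by-step:
ask @ H0 ⇒ 3
emit(3) @ H1 ⇒ out+=3
H0 returns 24
H1 returns [3, 24]
= [3, 24]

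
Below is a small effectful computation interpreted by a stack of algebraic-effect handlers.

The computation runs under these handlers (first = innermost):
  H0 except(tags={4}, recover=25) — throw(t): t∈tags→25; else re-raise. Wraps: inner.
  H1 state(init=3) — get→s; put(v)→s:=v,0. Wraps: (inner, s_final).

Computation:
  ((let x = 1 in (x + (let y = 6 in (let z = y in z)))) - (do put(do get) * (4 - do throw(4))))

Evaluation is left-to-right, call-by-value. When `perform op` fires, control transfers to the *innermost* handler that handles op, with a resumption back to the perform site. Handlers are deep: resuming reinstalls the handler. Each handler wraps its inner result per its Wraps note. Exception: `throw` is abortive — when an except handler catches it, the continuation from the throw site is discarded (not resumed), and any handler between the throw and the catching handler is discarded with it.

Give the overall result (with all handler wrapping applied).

Answer: (25, 3)

Working:
get @ H1 ⇒ 3
put(3) @ H1 ⇒ s:=3
throw(4) @ H0 caught ⇒ 25
H1 returns (25, 3)
= (25, 3)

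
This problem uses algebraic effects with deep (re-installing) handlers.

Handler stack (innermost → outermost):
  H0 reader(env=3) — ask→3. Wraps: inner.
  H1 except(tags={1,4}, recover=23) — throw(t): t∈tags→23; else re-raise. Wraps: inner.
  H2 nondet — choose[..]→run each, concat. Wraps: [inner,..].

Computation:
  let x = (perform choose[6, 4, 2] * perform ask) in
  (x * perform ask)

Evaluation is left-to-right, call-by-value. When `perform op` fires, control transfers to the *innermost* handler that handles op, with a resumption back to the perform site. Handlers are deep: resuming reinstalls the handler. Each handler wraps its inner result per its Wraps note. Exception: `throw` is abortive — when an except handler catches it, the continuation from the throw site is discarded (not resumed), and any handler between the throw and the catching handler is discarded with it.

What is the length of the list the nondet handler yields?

Answer: 3

Evaluation trace:
choose[6, 4, 2] @ H2
  branch[0] choose=6:
    ask @ H0 ⇒ 3
    ask @ H0 ⇒ 3
    H0 returns 54
    H1 returns 54
    H2 returns [54]
  branch[1] choose=4:
    ask @ H0 ⇒ 3
    ask @ H0 ⇒ 3
    H0 returns 36
    H1 returns 36
    H2 returns [36]
  branch[2] choose=2:
    ask @ H0 ⇒ 3
    ask @ H0 ⇒ 3
    H0 returns 18
    H1 returns 18
    H2 returns [18]
= [54, 36, 18]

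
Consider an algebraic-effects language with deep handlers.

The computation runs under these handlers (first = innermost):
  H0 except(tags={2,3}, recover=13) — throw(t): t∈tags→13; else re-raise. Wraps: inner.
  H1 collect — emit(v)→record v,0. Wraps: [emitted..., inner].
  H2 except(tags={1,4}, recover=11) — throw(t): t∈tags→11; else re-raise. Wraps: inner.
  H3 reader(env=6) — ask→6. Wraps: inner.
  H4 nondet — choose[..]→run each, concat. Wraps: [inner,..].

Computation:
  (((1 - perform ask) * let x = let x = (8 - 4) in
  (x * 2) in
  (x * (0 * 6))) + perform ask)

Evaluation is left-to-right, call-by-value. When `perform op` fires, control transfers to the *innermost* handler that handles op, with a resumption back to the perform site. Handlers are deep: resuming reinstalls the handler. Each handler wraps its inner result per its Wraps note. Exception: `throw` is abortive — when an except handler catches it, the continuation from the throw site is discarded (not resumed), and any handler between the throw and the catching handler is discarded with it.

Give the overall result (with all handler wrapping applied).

Step-by-step:
ask @ H3 ⇒ 6
ask @ H3 ⇒ 6
H0 returns 6
H1 returns [6]
H2 returns [6]
H3 returns [6]
H4 returns [[6]]
= [[6]]

Answer: [[6]]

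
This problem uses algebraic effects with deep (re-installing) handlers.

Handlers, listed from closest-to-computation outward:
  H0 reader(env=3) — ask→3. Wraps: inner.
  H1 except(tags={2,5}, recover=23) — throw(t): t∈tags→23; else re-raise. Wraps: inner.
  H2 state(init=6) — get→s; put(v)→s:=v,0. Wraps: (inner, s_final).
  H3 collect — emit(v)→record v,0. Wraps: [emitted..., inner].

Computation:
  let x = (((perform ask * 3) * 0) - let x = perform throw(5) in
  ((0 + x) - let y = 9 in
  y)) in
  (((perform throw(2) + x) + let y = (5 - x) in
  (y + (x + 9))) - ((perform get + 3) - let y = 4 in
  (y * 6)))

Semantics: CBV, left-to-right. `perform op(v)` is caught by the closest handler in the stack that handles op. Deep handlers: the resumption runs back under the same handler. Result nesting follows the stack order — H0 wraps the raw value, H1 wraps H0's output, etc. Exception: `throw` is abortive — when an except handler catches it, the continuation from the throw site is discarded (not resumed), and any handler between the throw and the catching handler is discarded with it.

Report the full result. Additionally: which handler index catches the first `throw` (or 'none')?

Answer: [(23, 6)] ; first throw caught by: H1

Evaluation trace:
ask @ H0 ⇒ 3
throw(5) @ H1 caught ⇒ 23
H2 returns (23, 6)
H3 returns [(23, 6)]
= [(23, 6)]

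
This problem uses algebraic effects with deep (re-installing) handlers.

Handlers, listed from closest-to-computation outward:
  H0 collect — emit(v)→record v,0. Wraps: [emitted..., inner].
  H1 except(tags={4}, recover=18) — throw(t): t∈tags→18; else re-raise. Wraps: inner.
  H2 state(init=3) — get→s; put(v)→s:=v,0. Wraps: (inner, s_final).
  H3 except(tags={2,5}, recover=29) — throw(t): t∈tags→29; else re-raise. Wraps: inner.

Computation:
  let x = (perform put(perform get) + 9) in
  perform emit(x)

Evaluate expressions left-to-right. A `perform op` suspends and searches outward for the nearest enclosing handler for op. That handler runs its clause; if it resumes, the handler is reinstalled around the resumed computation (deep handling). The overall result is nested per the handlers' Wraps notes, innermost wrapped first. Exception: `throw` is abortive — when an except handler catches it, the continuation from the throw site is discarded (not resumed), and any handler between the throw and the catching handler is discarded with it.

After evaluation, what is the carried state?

Answer: 3

Working:
get @ H2 ⇒ 3
put(3) @ H2 ⇒ s:=3
emit(9) @ H0 ⇒ out+=9
H0 returns [9, 0]
H1 returns [9, 0]
H2 returns ([9, 0], 3)
H3 returns ([9, 0], 3)
= ([9, 0], 3)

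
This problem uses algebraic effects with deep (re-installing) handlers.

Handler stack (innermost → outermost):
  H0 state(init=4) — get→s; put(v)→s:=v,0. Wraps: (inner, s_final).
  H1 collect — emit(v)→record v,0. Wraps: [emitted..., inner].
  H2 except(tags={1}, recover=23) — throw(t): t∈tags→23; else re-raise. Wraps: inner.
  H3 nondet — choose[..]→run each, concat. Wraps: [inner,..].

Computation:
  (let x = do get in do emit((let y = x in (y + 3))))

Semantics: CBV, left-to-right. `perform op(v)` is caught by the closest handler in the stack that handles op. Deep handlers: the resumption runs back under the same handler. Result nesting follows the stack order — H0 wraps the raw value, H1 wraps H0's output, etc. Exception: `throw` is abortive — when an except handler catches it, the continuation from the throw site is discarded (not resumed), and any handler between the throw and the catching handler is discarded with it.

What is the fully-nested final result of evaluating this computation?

Answer: [[7, (0, 4)]]

Evaluation trace:
get @ H0 ⇒ 4
emit(7) @ H1 ⇒ out+=7
H0 returns (0, 4)
H1 returns [7, (0, 4)]
H2 returns [7, (0, 4)]
H3 returns [[7, (0, 4)]]
= [[7, (0, 4)]]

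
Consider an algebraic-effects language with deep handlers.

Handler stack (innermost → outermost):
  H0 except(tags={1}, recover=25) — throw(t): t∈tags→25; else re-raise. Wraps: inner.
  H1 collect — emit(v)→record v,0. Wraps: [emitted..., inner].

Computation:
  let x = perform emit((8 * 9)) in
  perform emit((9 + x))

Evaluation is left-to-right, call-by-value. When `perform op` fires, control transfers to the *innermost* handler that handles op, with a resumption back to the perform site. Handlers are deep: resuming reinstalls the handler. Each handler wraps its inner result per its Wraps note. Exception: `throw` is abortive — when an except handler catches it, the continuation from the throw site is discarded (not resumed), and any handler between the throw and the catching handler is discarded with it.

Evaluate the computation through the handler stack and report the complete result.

Step-by-step:
emit(72) @ H1 ⇒ out+=72
emit(9) @ H1 ⇒ out+=9
H0 returns 0
H1 returns [72, 9, 0]
= [72, 9, 0]

Answer: [72, 9, 0]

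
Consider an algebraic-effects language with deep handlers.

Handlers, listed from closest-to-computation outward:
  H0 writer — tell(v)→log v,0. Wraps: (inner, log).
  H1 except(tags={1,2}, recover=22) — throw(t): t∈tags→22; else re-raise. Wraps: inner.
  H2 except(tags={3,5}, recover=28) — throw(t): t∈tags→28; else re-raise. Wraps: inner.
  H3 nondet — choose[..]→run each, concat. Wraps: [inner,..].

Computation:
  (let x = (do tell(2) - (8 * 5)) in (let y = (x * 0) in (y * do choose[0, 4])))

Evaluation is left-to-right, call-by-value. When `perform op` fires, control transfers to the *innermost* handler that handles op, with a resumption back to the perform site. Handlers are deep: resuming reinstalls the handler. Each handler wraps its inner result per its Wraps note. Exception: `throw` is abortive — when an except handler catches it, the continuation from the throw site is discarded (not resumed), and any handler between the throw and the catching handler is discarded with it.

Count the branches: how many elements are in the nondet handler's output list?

Answer: 2

Step-by-step:
tell(2) @ H0 ⇒ log+=2
choose[0, 4] @ H3
  branch[0] choose=0:
    H0 returns (0, (2))
    H1 returns (0, (2))
    H2 returns (0, (2))
    H3 returns [(0, (2))]
  branch[1] choose=4:
    H0 returns (0, (2))
    H1 returns (0, (2))
    H2 returns (0, (2))
    H3 returns [(0, (2))]
= [(0, (2)), (0, (2))]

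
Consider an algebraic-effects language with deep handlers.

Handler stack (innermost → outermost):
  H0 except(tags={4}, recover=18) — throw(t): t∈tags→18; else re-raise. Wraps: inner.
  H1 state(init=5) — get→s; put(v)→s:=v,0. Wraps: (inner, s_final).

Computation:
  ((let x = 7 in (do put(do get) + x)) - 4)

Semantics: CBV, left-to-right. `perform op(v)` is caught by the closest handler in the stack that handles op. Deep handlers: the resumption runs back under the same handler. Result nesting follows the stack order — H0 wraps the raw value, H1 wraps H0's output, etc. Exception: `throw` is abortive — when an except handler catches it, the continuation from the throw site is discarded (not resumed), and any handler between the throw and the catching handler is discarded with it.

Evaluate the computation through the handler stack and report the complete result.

Evaluation trace:
get @ H1 ⇒ 5
put(5) @ H1 ⇒ s:=5
H0 returns 3
H1 returns (3, 5)
= (3, 5)

Answer: (3, 5)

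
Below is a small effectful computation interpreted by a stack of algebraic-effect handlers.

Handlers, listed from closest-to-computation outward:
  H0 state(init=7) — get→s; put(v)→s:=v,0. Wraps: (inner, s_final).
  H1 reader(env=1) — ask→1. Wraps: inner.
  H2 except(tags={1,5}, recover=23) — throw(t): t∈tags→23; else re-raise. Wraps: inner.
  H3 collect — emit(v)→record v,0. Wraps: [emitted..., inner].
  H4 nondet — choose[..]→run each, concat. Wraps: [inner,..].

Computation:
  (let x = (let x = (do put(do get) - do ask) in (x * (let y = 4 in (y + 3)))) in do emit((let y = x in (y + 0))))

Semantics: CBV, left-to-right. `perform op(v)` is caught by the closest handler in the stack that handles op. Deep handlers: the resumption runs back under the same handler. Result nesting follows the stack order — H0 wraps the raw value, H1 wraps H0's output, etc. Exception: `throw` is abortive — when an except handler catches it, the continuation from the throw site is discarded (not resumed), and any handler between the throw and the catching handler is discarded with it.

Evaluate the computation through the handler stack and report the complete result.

Answer: [[-7, (0, 7)]]

Working:
get @ H0 ⇒ 7
put(7) @ H0 ⇒ s:=7
ask @ H1 ⇒ 1
emit(-7) @ H3 ⇒ out+=-7
H0 returns (0, 7)
H1 returns (0, 7)
H2 returns (0, 7)
H3 returns [-7, (0, 7)]
H4 returns [[-7, (0, 7)]]
= [[-7, (0, 7)]]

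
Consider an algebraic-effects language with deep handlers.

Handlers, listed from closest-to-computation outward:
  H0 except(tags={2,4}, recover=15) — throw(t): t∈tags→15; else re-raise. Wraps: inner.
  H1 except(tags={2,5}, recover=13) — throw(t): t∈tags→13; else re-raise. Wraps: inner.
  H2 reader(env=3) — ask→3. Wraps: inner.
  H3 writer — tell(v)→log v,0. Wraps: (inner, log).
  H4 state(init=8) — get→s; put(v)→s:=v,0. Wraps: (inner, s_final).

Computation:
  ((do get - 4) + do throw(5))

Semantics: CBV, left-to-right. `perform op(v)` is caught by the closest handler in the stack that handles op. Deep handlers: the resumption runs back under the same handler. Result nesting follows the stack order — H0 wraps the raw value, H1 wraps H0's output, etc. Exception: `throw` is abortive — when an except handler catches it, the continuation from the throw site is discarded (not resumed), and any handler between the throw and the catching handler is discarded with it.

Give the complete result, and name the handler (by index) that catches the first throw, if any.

Step-by-step:
get @ H4 ⇒ 8
throw(5) @ H0 re-raised
throw(5) @ H1 caught ⇒ 13
H2 returns 13
H3 returns (13, ())
H4 returns ((13, ()), 8)
= ((13, ()), 8)

Answer: ((13, ()), 8) ; first throw caught by: H1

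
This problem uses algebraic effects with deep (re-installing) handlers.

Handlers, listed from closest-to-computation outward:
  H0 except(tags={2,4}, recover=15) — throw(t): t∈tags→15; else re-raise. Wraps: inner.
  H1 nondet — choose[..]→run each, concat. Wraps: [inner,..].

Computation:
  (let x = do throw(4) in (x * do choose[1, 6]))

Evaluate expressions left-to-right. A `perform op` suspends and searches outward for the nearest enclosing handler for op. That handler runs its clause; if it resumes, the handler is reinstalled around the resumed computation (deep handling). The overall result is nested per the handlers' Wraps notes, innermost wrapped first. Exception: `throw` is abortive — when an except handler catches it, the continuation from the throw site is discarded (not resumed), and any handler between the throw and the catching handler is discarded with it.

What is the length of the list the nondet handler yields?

Working:
throw(4) @ H0 caught ⇒ 15
H1 returns [15]
= [15]

Answer: 1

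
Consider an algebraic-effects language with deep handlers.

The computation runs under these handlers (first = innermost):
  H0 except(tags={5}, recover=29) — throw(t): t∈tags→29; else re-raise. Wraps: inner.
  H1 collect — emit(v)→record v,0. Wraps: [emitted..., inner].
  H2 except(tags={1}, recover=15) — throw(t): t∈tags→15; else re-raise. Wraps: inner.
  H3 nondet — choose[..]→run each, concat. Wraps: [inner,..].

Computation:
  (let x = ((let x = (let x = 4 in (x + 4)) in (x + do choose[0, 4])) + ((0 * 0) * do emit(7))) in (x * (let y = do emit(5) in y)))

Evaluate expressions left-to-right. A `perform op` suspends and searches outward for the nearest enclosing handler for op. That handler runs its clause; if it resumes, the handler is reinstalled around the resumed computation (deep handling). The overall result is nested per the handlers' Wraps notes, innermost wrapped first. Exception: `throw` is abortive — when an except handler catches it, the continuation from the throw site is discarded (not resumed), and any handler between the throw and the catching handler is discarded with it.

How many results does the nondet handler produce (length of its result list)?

Evaluation trace:
choose[0, 4] @ H3
  branch[0] choose=0:
    emit(7) @ H1 ⇒ out+=7
    emit(5) @ H1 ⇒ out+=5
    H0 returns 0
    H1 returns [7, 5, 0]
    H2 returns [7, 5, 0]
    H3 returns [[7, 5, 0]]
  branch[1] choose=4:
    emit(7) @ H1 ⇒ out+=7
    emit(5) @ H1 ⇒ out+=5
    H0 returns 0
    H1 returns [7, 5, 0]
    H2 returns [7, 5, 0]
    H3 returns [[7, 5, 0]]
= [[7, 5, 0], [7, 5, 0]]

Answer: 2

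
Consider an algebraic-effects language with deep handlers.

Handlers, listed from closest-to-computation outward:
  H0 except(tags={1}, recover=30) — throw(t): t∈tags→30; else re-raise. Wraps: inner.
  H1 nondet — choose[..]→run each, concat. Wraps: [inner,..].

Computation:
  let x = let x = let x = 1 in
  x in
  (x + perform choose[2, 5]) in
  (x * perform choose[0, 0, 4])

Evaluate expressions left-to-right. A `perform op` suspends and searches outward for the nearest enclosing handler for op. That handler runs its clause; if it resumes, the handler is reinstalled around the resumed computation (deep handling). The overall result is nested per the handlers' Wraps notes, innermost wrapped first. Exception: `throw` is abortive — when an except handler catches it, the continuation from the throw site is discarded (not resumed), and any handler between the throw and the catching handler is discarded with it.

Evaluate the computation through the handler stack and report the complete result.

Step-by-step:
choose[2, 5] @ H1
  branch[0] choose=2:
    choose[0, 0, 4] @ H1
      branch[0] choose=0:
        H0 returns 0
        H1 returns [0]
      branch[1] choose=0:
        H0 returns 0
        H1 returns [0]
      branch[2] choose=4:
        H0 returns 12
        H1 returns [12]
  branch[1] choose=5:
    choose[0, 0, 4] @ H1
      branch[0] choose=0:
        H0 returns 0
        H1 returns [0]
      branch[1] choose=0:
        H0 returns 0
        H1 returns [0]
      branch[2] choose=4:
        H0 returns 24
        H1 returns [24]
= [0, 0, 12, 0, 0, 24]

Answer: [0, 0, 12, 0, 0, 24]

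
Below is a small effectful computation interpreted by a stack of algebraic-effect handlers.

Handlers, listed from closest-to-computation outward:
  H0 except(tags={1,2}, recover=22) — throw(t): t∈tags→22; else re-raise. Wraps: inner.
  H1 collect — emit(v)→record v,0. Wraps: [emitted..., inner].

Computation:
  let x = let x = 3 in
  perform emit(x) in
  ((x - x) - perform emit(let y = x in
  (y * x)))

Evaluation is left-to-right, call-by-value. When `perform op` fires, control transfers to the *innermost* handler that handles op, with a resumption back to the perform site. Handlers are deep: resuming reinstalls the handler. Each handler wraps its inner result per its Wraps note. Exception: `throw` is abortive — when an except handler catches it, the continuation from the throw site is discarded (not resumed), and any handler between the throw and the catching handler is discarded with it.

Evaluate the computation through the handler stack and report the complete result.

Working:
emit(3) @ H1 ⇒ out+=3
emit(0) @ H1 ⇒ out+=0
H0 returns 0
H1 returns [3, 0, 0]
= [3, 0, 0]

Answer: [3, 0, 0]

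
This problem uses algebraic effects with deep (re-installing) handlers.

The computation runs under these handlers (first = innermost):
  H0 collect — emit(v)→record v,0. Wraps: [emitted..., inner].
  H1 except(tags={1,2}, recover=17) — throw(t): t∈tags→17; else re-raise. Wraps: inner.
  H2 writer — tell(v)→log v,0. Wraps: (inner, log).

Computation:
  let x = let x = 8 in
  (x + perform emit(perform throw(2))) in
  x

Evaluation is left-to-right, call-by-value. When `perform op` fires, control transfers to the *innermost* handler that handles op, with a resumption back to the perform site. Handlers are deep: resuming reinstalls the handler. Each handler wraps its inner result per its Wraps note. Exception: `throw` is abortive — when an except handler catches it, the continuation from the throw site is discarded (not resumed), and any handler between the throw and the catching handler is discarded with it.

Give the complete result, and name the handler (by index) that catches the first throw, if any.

Answer: (17, ()) ; first throw caught by: H1

Step-by-step:
throw(2) @ H1 caught ⇒ 17
H2 returns (17, ())
= (17, ())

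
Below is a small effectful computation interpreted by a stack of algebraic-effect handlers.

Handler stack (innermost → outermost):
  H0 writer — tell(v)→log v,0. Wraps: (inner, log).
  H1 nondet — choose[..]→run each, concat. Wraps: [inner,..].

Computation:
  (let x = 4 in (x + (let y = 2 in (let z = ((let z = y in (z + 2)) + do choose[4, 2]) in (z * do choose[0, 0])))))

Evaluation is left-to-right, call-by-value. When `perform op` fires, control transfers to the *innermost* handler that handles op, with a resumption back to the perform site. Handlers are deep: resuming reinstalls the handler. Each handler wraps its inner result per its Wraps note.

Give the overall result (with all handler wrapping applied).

Step-by-step:
choose[4, 2] @ H1
  branch[0] choose=4:
    choose[0, 0] @ H1
      branch[0] choose=0:
        H0 returns (4, ())
        H1 returns [(4, ())]
      branch[1] choose=0:
        H0 returns (4, ())
        H1 returns [(4, ())]
  branch[1] choose=2:
    choose[0, 0] @ H1
      branch[0] choose=0:
        H0 returns (4, ())
        H1 returns [(4, ())]
      branch[1] choose=0:
        H0 returns (4, ())
        H1 returns [(4, ())]
= [(4, ()), (4, ()), (4, ()), (4, ())]

Answer: [(4, ()), (4, ()), (4, ()), (4, ())]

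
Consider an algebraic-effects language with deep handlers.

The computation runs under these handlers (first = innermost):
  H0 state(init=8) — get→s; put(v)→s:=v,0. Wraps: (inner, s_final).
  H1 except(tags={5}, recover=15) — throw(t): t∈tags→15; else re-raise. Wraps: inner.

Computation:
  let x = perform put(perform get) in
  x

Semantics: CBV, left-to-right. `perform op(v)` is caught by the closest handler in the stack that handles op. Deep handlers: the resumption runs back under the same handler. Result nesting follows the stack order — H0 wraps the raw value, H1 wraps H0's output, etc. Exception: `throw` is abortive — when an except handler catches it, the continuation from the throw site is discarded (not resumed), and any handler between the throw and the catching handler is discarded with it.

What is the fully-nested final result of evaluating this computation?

Evaluation trace:
get @ H0 ⇒ 8
put(8) @ H0 ⇒ s:=8
H0 returns (0, 8)
H1 returns (0, 8)
= (0, 8)

Answer: (0, 8)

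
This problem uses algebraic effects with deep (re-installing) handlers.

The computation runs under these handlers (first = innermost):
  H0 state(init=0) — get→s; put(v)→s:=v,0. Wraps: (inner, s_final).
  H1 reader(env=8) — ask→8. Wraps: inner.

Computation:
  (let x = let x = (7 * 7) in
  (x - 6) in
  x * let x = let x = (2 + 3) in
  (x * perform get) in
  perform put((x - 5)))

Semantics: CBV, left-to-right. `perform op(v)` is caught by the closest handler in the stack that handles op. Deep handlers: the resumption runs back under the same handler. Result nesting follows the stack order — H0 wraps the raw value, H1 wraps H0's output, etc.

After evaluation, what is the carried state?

Answer: -5

Evaluation trace:
get @ H0 ⇒ 0
put(-5) @ H0 ⇒ s:=-5
H0 returns (0, -5)
H1 returns (0, -5)
= (0, -5)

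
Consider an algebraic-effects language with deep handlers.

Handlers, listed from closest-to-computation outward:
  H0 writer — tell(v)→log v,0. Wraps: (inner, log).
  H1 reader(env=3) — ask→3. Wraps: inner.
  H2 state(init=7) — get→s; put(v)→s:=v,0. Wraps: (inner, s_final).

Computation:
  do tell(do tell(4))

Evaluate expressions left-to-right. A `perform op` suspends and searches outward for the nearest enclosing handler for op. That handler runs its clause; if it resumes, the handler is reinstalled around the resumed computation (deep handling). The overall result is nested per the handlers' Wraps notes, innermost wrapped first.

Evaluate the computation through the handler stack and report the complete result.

Answer: ((0, (4, 0)), 7)

Evaluation trace:
tell(4) @ H0 ⇒ log+=4
tell(0) @ H0 ⇒ log+=0
H0 returns (0, (4, 0))
H1 returns (0, (4, 0))
H2 returns ((0, (4, 0)), 7)
= ((0, (4, 0)), 7)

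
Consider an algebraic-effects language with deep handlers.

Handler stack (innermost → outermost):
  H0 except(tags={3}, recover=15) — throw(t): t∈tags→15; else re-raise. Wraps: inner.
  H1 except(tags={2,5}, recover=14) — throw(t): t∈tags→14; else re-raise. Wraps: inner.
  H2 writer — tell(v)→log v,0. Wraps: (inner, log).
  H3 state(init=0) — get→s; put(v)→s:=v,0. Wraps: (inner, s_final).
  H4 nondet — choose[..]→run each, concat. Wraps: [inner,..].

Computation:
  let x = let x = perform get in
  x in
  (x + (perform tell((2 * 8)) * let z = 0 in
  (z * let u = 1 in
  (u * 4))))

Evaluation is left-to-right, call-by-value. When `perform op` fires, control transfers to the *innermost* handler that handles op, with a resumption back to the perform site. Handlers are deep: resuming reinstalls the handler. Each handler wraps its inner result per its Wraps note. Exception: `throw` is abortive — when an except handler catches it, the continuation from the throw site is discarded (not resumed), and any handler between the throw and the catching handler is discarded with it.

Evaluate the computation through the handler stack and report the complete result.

Evaluation trace:
get @ H3 ⇒ 0
tell(16) @ H2 ⇒ log+=16
H0 returns 0
H1 returns 0
H2 returns (0, (16))
H3 returns ((0, (16)), 0)
H4 returns [((0, (16)), 0)]
= [((0, (16)), 0)]

Answer: [((0, (16)), 0)]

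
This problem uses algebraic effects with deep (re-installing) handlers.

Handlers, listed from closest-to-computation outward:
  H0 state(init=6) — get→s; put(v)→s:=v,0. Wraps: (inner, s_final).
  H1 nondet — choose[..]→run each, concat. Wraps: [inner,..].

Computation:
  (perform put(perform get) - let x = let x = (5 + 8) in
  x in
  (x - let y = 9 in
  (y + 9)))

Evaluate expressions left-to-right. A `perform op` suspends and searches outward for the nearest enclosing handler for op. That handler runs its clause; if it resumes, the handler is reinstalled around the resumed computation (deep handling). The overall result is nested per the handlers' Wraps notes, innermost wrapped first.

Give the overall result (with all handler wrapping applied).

Step-by-step:
get @ H0 ⇒ 6
put(6) @ H0 ⇒ s:=6
H0 returns (5, 6)
H1 returns [(5, 6)]
= [(5, 6)]

Answer: [(5, 6)]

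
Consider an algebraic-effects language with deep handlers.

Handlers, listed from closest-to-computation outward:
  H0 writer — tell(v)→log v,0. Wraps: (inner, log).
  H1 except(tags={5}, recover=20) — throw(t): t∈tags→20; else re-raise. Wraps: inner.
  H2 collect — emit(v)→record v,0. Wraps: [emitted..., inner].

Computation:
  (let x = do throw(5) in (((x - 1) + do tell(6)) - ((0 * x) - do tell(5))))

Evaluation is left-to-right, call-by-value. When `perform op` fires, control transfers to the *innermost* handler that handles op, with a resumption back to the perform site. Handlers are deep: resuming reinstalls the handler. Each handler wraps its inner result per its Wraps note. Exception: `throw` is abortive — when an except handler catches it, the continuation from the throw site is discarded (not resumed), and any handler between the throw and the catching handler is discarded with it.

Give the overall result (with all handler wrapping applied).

Working:
throw(5) @ H1 caught ⇒ 20
H2 returns [20]
= [20]

Answer: [20]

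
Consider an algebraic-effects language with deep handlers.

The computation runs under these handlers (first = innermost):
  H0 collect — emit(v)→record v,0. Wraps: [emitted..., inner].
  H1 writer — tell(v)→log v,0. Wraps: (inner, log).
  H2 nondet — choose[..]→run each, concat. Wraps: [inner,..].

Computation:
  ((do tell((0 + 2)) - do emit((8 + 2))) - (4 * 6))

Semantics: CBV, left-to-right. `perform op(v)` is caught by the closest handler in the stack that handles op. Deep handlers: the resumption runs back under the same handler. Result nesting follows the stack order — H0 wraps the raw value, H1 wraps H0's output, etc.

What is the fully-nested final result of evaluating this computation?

Answer: [([10, -24], (2))]

Step-by-step:
tell(2) @ H1 ⇒ log+=2
emit(10) @ H0 ⇒ out+=10
H0 returns [10, -24]
H1 returns ([10, -24], (2))
H2 returns [([10, -24], (2))]
= [([10, -24], (2))]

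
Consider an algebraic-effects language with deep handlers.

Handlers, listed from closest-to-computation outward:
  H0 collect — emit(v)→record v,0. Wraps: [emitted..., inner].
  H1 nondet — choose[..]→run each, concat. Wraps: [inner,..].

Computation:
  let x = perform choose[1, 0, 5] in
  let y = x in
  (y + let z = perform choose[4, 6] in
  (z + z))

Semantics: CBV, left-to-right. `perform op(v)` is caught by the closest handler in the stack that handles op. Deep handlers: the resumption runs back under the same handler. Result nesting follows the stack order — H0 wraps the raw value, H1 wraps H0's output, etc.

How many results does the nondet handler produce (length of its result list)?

Evaluation trace:
choose[1, 0, 5] @ H1
  branch[0] choose=1:
    choose[4, 6] @ H1
      branch[0] choose=4:
        H0 returns [9]
        H1 returns [[9]]
      branch[1] choose=6:
        H0 returns [13]
        H1 returns [[13]]
  branch[1] choose=0:
    choose[4, 6] @ H1
      branch[0] choose=4:
        H0 returns [8]
        H1 returns [[8]]
      branch[1] choose=6:
        H0 returns [12]
        H1 returns [[12]]
  branch[2] choose=5:
    choose[4, 6] @ H1
      branch[0] choose=4:
        H0 returns [13]
        H1 returns [[13]]
      branch[1] choose=6:
        H0 returns [17]
        H1 returns [[17]]
= [[9], [13], [8], [12], [13], [17]]

Answer: 6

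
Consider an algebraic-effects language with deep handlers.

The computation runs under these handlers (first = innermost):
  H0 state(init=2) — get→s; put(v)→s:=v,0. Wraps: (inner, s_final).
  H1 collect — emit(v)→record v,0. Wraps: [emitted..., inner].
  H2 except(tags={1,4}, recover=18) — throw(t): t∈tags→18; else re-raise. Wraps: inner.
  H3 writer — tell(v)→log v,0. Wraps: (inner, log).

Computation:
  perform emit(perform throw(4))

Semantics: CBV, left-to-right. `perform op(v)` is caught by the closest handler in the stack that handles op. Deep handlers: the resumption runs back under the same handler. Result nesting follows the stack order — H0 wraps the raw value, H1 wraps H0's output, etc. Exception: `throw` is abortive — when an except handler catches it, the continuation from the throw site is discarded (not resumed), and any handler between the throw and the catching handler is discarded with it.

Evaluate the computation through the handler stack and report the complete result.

Answer: (18, ())

Working:
throw(4) @ H2 caught ⇒ 18
H3 returns (18, ())
= (18, ())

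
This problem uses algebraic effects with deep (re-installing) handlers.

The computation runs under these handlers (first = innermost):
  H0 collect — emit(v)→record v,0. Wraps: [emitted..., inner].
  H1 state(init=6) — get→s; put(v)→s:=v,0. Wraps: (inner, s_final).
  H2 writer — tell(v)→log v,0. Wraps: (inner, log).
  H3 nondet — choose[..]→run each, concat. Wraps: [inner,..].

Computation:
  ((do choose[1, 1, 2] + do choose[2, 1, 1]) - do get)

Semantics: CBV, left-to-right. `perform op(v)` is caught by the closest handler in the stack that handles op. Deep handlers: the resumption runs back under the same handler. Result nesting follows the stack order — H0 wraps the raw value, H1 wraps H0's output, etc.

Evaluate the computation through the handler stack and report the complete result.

Answer: [(([-3], 6), ()), (([-4], 6), ()), (([-4], 6), ()), (([-3], 6), ()), (([-4], 6), ()), (([-4], 6), ()), (([-2], 6), ()), (([-3], 6), ()), (([-3], 6), ())]

Evaluation trace:
choose[1, 1, 2] @ H3
  branch[0] choose=1:
    choose[2, 1, 1] @ H3
      branch[0] choose=2:
        get @ H1 ⇒ 6
        H0 returns [-3]
        H1 returns ([-3], 6)
        H2 returns (([-3], 6), ())
        H3 returns [(([-3], 6), ())]
      branch[1] choose=1:
        get @ H1 ⇒ 6
        H0 returns [-4]
        H1 returns ([-4], 6)
        H2 returns (([-4], 6), ())
        H3 returns [(([-4], 6), ())]
      branch[2] choose=1:
        get @ H1 ⇒ 6
        H0 returns [-4]
        H1 returns ([-4], 6)
        H2 returns (([-4], 6), ())
        H3 returns [(([-4], 6), ())]
  branch[1] choose=1:
    choose[2, 1, 1] @ H3
      branch[0] choose=2:
        get @ H1 ⇒ 6
        H0 returns [-3]
        H1 returns ([-3], 6)
        H2 returns (([-3], 6), ())
        H3 returns [(([-3], 6), ())]
      branch[1] choose=1:
        get @ H1 ⇒ 6
        H0 returns [-4]
        H1 returns ([-4], 6)
        H2 returns (([-4], 6), ())
        H3 returns [(([-4], 6), ())]
      branch[2] choose=1:
        get @ H1 ⇒ 6
        H0 returns [-4]
        H1 returns ([-4], 6)
        H2 returns (([-4], 6), ())
        H3 returns [(([-4], 6), ())]
  branch[2] choose=2:
    choose[2, 1, 1] @ H3
      branch[0] choose=2:
        get @ H1 ⇒ 6
        H0 returns [-2]
        H1 returns ([-2], 6)
        H2 returns (([-2], 6), ())
        H3 returns [(([-2], 6), ())]
      branch[1] choose=1:
        get @ H1 ⇒ 6
        H0 returns [-3]
        H1 returns ([-3], 6)
        H2 returns (([-3], 6), ())
        H3 returns [(([-3], 6), ())]
      branch[2] choose=1:
        get @ H1 ⇒ 6
        H0 returns [-3]
        H1 returns ([-3], 6)
        H2 returns (([-3], 6), ())
        H3 returns [(([-3], 6), ())]
= [(([-3], 6), ()), (([-4], 6), ()), (([-4], 6), ()), (([-3], 6), ()), (([-4], 6), ()), (([-4], 6), ()), (([-2], 6), ()), (([-3], 6), ()), (([-3], 6), ())]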